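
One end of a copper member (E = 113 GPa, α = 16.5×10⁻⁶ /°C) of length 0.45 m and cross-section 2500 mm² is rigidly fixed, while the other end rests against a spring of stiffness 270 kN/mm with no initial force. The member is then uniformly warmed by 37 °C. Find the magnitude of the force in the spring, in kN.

P ≈ 51.9 kN

If the spring were absent the member would lengthen by αΔT L = 16.5×10⁻⁶ × 37 × 450 = 0.2747 mm.
Let P be the compressive force at the spring. The member shortens elastically by PL/(AE) and the spring compresses by P/k; together these equal δ_free.
P [ L/(AE) + 1/k ] = δ_free → P [ 450/(2500×113×10³) + 1/(270×10³) ] = 0.2747.
P = 0.2747 / 5.297×10⁻⁶ = 51870 N.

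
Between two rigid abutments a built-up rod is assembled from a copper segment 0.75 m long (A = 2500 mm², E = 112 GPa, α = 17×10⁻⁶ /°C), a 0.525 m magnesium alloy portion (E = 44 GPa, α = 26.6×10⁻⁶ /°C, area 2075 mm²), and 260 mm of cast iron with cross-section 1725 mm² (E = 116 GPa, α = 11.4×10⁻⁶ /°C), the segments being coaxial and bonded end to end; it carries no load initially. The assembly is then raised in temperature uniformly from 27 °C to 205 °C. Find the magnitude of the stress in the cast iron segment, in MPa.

If the supports were absent, the total length change would be Σ αᵢΔT Lᵢ = 17×10⁻⁶×178×750 + 26.6×10⁻⁶×178×525 + 11.4×10⁻⁶×178×260 = 5.283 mm.
The rigid supports impose zero overall length change; the single axial force P common to all segments must satisfy P Σ Lᵢ/(AᵢEᵢ) = δ_free.
Σ Lᵢ/(AᵢEᵢ) = 750/(2500×112×10³) + 525/(2075×44×10³) + 260/(1725×116×10³) = 9.728×10⁻⁶ mm/N.
So P = 5.283 / 9.728×10⁻⁶ = 543 kN, compressive.
σ_{cast iron} = P / A = 543000 / 1725 = 314.8 MPa.

σ ≈ 315 MPa (compressive)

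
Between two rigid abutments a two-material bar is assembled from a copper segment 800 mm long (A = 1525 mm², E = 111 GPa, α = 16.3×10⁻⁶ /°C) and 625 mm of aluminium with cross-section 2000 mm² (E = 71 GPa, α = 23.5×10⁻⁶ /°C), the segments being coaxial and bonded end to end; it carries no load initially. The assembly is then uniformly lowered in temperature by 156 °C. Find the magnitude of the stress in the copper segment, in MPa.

σ ≈ 311 MPa (tensile)

Free thermal contraction of the whole bar: Σ αᵢΔT Lᵢ = 16.3×10⁻⁶×156×800 + 23.5×10⁻⁶×156×625 = 4.325 mm.
The rigid supports impose zero overall length change; the single axial force P common to all segments must satisfy P Σ Lᵢ/(AᵢEᵢ) = δ_free.
Σ Lᵢ/(AᵢEᵢ) = 800/(1525×111×10³) + 625/(2000×71×10³) = 9.127×10⁻⁶ mm/N.
P = 4.325 / 9.127×10⁻⁶ = 473900 N = 473.9 kN, tensile.
σ_{copper} = P / A = 473900 / 1525 = 310.8 MPa.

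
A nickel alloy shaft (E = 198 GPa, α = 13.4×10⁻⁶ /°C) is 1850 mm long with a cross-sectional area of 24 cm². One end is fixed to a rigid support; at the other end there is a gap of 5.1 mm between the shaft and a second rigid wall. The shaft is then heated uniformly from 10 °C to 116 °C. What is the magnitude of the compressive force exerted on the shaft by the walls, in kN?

P ≈ 0 kN

Free thermal elongation = αΔT L = 13.4×10⁻⁶ × 106 × 1850 = 2.628 mm.
Since δ_free = 2.63 mm is less than the 5.1 mm gap, the shaft never touches the wall. No axial force develops.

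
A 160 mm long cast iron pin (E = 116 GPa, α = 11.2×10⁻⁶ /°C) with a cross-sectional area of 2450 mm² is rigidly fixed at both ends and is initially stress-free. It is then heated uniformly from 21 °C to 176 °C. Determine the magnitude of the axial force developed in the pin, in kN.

P ≈ 493 kN (compressive)

The ends cannot move, so σ = EαΔT = 116×10³ × 11.2×10⁻⁶ × 155 = 201.4 MPa.
Axial force P = σA = 201.4 × 2450 = 493400 N = 493.4 kN, compressive.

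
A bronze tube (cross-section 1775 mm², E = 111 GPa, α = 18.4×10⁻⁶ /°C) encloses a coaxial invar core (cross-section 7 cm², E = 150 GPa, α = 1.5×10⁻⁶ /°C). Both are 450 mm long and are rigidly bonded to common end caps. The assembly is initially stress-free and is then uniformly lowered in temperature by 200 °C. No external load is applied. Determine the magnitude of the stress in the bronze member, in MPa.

σ ≈ 130 MPa (tensile)

Both members must finish at the same length. With the larger α, the bronze tends to over-contract; the plates restrain it, putting the bronze in tension and the invar in compression. With no external load the two internal forces are equal and opposite, magnitude P.
Compatibility of the two members (thermal + elastic change equal): (α₁ − α₂)ΔT = P·[1/(A₁E₁) + 1/(A₂E₂)].
|α₁ − α₂|·ΔT = 16.9×10⁻⁶ × 200 = 0.00338.
1/(A₁E₁) + 1/(A₂E₂) = 1/(1775×111×10³) + 1/(700×150×10³) = 1.46×10⁻⁸ N⁻¹.
P = 0.00338 / 1.46×10⁻⁸ = 231500 N = 231.5 kN.
σ_{bronze} = P/A₁ = 231500/1775 = 130.4 MPa, tensile.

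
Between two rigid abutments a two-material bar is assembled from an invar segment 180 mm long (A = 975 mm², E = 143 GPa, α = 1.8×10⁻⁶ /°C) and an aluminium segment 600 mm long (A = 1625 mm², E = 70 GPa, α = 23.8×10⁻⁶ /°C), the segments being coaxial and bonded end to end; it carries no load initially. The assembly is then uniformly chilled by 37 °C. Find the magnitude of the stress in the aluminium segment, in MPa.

If the supports were absent, the total length change would be Σ αᵢΔT Lᵢ = 1.8×10⁻⁶×37×180 + 23.8×10⁻⁶×37×600 = 0.5403 mm.
The rigid supports impose zero overall length change; the single axial force P common to all segments must satisfy P Σ Lᵢ/(AᵢEᵢ) = δ_free.
The series flexibility is Σ Lᵢ/(AᵢEᵢ) = 180/(975×143×10³) + 600/(1625×70×10³) = 6.566×10⁻⁶ mm/N.
P = 0.5403 / 6.566×10⁻⁶ = 82300 N = 82.3 kN, tensile.
σ_{aluminium} = P / A = 82300 / 1625 = 50.64 MPa.

σ ≈ 50.6 MPa (tensile)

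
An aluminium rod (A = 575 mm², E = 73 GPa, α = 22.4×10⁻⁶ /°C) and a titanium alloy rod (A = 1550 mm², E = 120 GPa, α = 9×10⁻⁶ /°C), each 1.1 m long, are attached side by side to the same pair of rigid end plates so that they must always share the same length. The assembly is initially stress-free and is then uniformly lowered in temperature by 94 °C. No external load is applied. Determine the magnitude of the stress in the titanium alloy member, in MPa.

The aluminium has the larger α, so on cooling it would change length more than the titanium alloy if both were free. The rigid plates force a common final length, so the aluminium is put into tension and the titanium alloy into compression, with equal and opposite forces P (no external load).
Setting the final lengths equal and cancelling L: (α₁ − α₂)ΔT = P/(A₁E₁) + P/(A₂E₂).
|α₁ − α₂|·ΔT = 13.4×10⁻⁶ × 94 = 0.00126.
1/(A₁E₁) + 1/(A₂E₂) = 1/(575×73×10³) + 1/(1550×120×10³) = 2.92×10⁻⁸ N⁻¹.
So P = 0.00126 / 2.92×10⁻⁸ = 43.14 kN.
σ_{titanium alloy} = P/A₂ = 43140/1550 = 27.83 MPa, compressive.

σ ≈ 27.8 MPa (compressive)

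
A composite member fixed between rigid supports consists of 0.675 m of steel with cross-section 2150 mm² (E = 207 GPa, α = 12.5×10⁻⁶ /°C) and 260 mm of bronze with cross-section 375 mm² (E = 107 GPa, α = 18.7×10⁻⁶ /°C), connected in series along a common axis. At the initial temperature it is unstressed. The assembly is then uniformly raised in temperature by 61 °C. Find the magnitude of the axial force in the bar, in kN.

Free thermal expansion of the whole bar: Σ αᵢΔT Lᵢ = 12.5×10⁻⁶×61×675 + 18.7×10⁻⁶×61×260 = 0.8113 mm.
The walls prevent any net length change, so an axial force P (same in every segment) develops. Compatibility: P · Σ Lᵢ/(AᵢEᵢ) = δ_free.
Σ Lᵢ/(AᵢEᵢ) = 675/(2150×207×10³) + 260/(375×107×10³) = 7.996×10⁻⁶ mm/N.
So P = 0.8113 / 7.996×10⁻⁶ = 101.5 kN, compressive.

P ≈ 101 kN (compressive)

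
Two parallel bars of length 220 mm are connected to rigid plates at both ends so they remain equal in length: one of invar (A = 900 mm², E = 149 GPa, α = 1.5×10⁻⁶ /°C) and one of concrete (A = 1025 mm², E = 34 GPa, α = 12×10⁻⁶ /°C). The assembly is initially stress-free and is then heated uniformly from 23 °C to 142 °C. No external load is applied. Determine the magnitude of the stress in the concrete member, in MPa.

σ ≈ 33.7 MPa (compressive)

The concrete has the larger α, so on heating it would change length more than the invar if both were free. The rigid plates force a common final length, so the concrete is put into compression and the invar into tension, with equal and opposite forces P (no external load).
Compatibility of the two members (thermal + elastic change equal): (α₁ − α₂)ΔT = P·[1/(A₁E₁) + 1/(A₂E₂)].
|α₁ − α₂|·ΔT = 10.5×10⁻⁶ × 119 = 0.001249.
1/(A₁E₁) + 1/(A₂E₂) = 1/(900×149×10³) + 1/(1025×34×10³) = 3.615×10⁻⁸ N⁻¹.
So P = 0.001249 / 3.615×10⁻⁸ = 34.56 kN.
σ_{concrete} = P/A₂ = 34560/1025 = 33.72 MPa, compressive.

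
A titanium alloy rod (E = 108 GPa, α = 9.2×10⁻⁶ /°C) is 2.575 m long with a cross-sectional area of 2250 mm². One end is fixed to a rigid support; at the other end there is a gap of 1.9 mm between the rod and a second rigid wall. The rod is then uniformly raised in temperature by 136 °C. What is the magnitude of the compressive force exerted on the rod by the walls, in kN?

Free thermal elongation = αΔT L = 9.2×10⁻⁶ × 136 × 2575 = 3.222 mm.
After closing the 1.9 mm clearance, 3.222 − 1.9 = 1.322 mm of expansion remains to be suppressed by the wall.
That suppressed elongation corresponds to σ = E·Δ/L = 108×10³ × 1.322/2575 = 55.44 MPa.
P = σA = 55.44 × 2250 = 124.7 kN.

P ≈ 125 kN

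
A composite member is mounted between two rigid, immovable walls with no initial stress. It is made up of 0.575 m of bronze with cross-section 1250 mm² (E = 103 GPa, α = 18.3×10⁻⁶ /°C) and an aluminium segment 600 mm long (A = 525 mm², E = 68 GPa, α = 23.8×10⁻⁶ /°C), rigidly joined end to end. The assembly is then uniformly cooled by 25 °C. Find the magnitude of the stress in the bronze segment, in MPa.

Free thermal contraction of the whole bar: Σ αᵢΔT Lᵢ = 18.3×10⁻⁶×25×575 + 23.8×10⁻⁶×25×600 = 0.6201 mm.
The rigid supports impose zero overall length change; the single axial force P common to all segments must satisfy P Σ Lᵢ/(AᵢEᵢ) = δ_free.
The series flexibility is Σ Lᵢ/(AᵢEᵢ) = 575/(1250×103×10³) + 600/(525×68×10³) = 2.127×10⁻⁵ mm/N.
P = 0.6201 / 2.127×10⁻⁵ = 29150 N = 29.15 kN, tensile.
σ_{bronze} = P / A = 29150 / 1250 = 23.32 MPa.

σ ≈ 23.3 MPa (tensile)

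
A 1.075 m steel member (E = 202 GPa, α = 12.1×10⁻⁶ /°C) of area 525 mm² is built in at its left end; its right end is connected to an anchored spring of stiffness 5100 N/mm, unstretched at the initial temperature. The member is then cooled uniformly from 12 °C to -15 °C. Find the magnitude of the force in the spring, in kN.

P ≈ 1.7 kN

If the spring were absent the member would shorten by αΔT L = 12.1×10⁻⁶ × 27 × 1075 = 0.3512 mm.
With a force P in the spring, the elastic change of the member is PL/(AE) and that of the spring is P/k; compatibility requires their sum to equal δ_free.
So P = δ_free / [L/(AE) + 1/k] = 0.3512 / [ 1075/(525×202×10³) + 1/(5100) ].
P = 0.3512 / 0.0002062 = 1703 N.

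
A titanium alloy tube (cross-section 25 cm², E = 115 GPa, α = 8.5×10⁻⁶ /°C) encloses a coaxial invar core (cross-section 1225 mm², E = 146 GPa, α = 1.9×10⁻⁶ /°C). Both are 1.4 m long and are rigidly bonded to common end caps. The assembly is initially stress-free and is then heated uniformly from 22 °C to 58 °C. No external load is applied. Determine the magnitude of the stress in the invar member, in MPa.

σ ≈ 21.4 MPa (tensile)

Both members must finish at the same length. With the larger α, the titanium alloy tends to over-expand; the plates restrain it, putting the titanium alloy in compression and the invar in tension. With no external load the two internal forces are equal and opposite, magnitude P.
Setting the final lengths equal and cancelling L: (α₁ − α₂)ΔT = P/(A₁E₁) + P/(A₂E₂).
|α₁ − α₂|·ΔT = 6.6×10⁻⁶ × 36 = 0.0002376.
1/(A₁E₁) + 1/(A₂E₂) = 1/(2500×115×10³) + 1/(1225×146×10³) = 9.07×10⁻⁹ N⁻¹.
So P = 0.0002376 / 9.07×10⁻⁹ = 26.2 kN.
σ_{invar} = P/A₂ = 26200/1225 = 21.39 MPa, tensile.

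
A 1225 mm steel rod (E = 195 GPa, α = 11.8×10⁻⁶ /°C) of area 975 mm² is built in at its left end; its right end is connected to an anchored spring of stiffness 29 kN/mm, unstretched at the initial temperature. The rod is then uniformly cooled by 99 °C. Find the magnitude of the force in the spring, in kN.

If the spring were absent the rod would shorten by αΔT L = 11.8×10⁻⁶ × 99 × 1225 = 1.431 mm.
With a force P in the spring, the elastic change of the rod is PL/(AE) and that of the spring is P/k; compatibility requires their sum to equal δ_free.
So P = δ_free / [L/(AE) + 1/k] = 1.431 / [ 1225/(975×195×10³) + 1/(29×10³) ].
P = 1.431 / 4.093×10⁻⁵ = 34970 N.

P ≈ 35 kN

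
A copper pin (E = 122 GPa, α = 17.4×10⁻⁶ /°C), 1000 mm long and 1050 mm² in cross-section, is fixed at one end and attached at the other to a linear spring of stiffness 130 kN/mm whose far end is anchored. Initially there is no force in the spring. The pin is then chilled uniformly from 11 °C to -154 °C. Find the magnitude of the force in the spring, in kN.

P ≈ 185 kN

The unrestrained thermal change is αΔT L = 17.4×10⁻⁶ × 165 × 1000 = 2.871 mm.
With a force P in the spring, the elastic change of the pin is PL/(AE) and that of the spring is P/k; compatibility requires their sum to equal δ_free.
So P = δ_free / [L/(AE) + 1/k] = 2.871 / [ 1000/(1050×122×10³) + 1/(130×10³) ].
P = 2.871 / 1.55×10⁻⁵ = 185200 N.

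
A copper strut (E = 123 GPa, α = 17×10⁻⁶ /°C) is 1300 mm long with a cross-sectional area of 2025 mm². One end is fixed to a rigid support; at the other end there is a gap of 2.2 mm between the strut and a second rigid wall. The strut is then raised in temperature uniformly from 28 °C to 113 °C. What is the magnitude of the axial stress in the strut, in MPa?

σ ≈ 0 MPa

Unrestrained expansion: δ_free = αΔT L = 17×10⁻⁶ × 85 × 1300 = 1.878 mm.
Since δ_free = 1.88 mm is less than the 2.2 mm gap, the strut never touches the wall. No axial force develops.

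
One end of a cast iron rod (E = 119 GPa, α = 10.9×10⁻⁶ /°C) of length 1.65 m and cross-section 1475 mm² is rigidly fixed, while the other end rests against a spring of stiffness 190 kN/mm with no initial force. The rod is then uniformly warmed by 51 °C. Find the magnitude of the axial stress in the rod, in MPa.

σ ≈ 42.4 MPa (compressive)

If the spring were absent the rod would lengthen by αΔT L = 10.9×10⁻⁶ × 51 × 1650 = 0.9172 mm.
With a force P in the spring, the elastic change of the rod is PL/(AE) and that of the spring is P/k; compatibility requires their sum to equal δ_free.
So P = δ_free / [L/(AE) + 1/k] = 0.9172 / [ 1650/(1475×119×10³) + 1/(190×10³) ].
P = 0.9172 / 1.466×10⁻⁵ = 62550 N.
σ = P/A = 62550/1475 = 42.41 MPa.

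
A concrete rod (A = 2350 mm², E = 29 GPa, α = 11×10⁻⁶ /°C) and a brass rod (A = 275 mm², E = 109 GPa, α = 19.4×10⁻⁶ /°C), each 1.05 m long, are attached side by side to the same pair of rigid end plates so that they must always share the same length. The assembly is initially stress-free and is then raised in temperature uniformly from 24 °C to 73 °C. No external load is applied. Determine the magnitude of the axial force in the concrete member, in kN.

Both members must finish at the same length. With the larger α, the brass tends to over-expand; the plates restrain it, putting the brass in compression and the concrete in tension. With no external load the two internal forces are equal and opposite, magnitude P.
Equating the net (thermal + elastic) strains gives |α₁ − α₂|·ΔT = P·[1/(A₁E₁) + 1/(A₂E₂)].
|α₁ − α₂|·ΔT = 8.4×10⁻⁶ × 49 = 0.0004116.
1/(A₁E₁) + 1/(A₂E₂) = 1/(2350×29×10³) + 1/(275×109×10³) = 4.803×10⁻⁸ N⁻¹.
P = 0.0004116 / 4.803×10⁻⁸ = 8569 N = 8.569 kN.

P ≈ 8.57 kN (tensile in the concrete)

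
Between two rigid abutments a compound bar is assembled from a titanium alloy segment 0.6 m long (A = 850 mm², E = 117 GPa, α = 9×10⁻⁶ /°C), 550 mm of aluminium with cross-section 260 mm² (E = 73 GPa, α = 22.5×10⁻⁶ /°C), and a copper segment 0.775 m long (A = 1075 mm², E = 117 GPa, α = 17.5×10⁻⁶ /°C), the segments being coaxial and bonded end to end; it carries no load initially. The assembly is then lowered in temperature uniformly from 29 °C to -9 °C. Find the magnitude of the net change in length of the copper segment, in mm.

|ΔL| ≈ 0.337 mm

Free thermal contraction of the whole bar: Σ αᵢΔT Lᵢ = 9×10⁻⁶×38×600 + 22.5×10⁻⁶×38×550 + 17.5×10⁻⁶×38×775 = 1.191 mm.
Since the ends are fixed, an axial force P builds up, equal in every segment, with P · Σ Lᵢ/(AᵢEᵢ) = δ_free.
The series flexibility is Σ Lᵢ/(AᵢEᵢ) = 600/(850×117×10³) + 550/(260×73×10³) + 775/(1075×117×10³) = 4.117×10⁻⁵ mm/N.
So P = 1.191 / 4.117×10⁻⁵ = 28.92 kN, tensile.
For the copper segment, free thermal change = 17.5×10⁻⁶×38×775 = 0.5154 mm and elastic change from P = 28920×775/(1075×117×10³) = 0.1782 mm; these oppose, so the net change is 0.337 mm (segment shortens).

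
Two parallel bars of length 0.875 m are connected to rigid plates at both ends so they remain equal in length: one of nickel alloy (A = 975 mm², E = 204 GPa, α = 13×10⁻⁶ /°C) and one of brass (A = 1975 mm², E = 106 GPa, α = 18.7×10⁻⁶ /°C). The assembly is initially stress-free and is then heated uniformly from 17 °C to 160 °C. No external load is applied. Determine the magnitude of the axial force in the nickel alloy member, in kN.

The brass has the larger α, so on heating it would change length more than the nickel alloy if both were free. The rigid plates force a common final length, so the brass is put into compression and the nickel alloy into tension, with equal and opposite forces P (no external load).
Compatibility of the two members (thermal + elastic change equal): (α₁ − α₂)ΔT = P·[1/(A₁E₁) + 1/(A₂E₂)].
|α₁ − α₂|·ΔT = 5.7×10⁻⁶ × 143 = 0.0008151.
1/(A₁E₁) + 1/(A₂E₂) = 1/(975×204×10³) + 1/(1975×106×10³) = 9.804×10⁻⁹ N⁻¹.
So P = 0.0008151 / 9.804×10⁻⁹ = 83.14 kN.

P ≈ 83.1 kN (tensile in the nickel alloy)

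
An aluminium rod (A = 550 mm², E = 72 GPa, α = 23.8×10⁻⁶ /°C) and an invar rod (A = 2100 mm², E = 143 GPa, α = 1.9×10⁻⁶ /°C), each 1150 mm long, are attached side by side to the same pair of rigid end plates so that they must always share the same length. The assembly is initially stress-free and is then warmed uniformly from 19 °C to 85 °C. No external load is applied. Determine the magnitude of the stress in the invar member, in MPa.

σ ≈ 24.1 MPa (tensile)

Equilibrium of a rigid end plate with no external load gives equal and opposite internal forces ±P in the two members. Since α_{aluminium} > α_{invar}, heating drives the aluminium into compression and the invar into tension.
Equating the net (thermal + elastic) strains gives |α₁ − α₂|·ΔT = P·[1/(A₁E₁) + 1/(A₂E₂)].
|α₁ − α₂|·ΔT = 21.9×10⁻⁶ × 66 = 0.001445.
1/(A₁E₁) + 1/(A₂E₂) = 1/(550×72×10³) + 1/(2100×143×10³) = 2.858×10⁻⁸ N⁻¹.
So P = 0.001445 / 2.858×10⁻⁸ = 50.57 kN.
σ_{invar} = P/A₂ = 50570/2100 = 24.08 MPa, tensile.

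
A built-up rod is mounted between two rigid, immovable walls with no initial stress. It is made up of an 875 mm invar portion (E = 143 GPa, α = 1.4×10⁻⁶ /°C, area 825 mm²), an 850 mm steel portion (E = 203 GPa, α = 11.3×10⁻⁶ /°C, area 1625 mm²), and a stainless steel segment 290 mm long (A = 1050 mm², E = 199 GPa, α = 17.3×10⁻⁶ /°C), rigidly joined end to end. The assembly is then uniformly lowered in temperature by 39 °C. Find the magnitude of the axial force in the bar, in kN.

P ≈ 54.3 kN (tensile)

If the supports were absent, the total length change would be Σ αᵢΔT Lᵢ = 1.4×10⁻⁶×39×875 + 11.3×10⁻⁶×39×850 + 17.3×10⁻⁶×39×290 = 0.618 mm.
The rigid supports impose zero overall length change; the single axial force P common to all segments must satisfy P Σ Lᵢ/(AᵢEᵢ) = δ_free.
The series flexibility is Σ Lᵢ/(AᵢEᵢ) = 875/(825×143×10³) + 850/(1625×203×10³) + 290/(1050×199×10³) = 1.138×10⁻⁵ mm/N.
So P = 0.618 / 1.138×10⁻⁵ = 54.3 kN, tensile.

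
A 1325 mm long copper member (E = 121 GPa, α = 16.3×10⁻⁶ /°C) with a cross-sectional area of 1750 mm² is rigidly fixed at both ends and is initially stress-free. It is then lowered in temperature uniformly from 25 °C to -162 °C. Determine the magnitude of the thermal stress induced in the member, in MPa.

With length fixed, the mechanical strain must cancel the thermal strain αΔT = 16.3×10⁻⁶ × 187 = 3048.1×10⁻⁶.
Hence σ = E·αΔT = 121×10³ × 3048.1×10⁻⁶ = 368.8 MPa, tensile.

σ ≈ 369 MPa (tensile)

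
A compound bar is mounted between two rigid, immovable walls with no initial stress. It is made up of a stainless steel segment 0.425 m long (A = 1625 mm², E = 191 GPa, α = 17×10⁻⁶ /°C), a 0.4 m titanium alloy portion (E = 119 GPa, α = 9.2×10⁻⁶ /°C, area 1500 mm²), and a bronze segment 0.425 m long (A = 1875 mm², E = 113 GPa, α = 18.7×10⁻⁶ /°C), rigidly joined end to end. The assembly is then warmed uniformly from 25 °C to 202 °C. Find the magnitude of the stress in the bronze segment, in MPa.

σ ≈ 317 MPa (compressive)

With the walls removed the bar would change length by δ_free = Σ αᵢΔT Lᵢ = 17×10⁻⁶×177×425 + 9.2×10⁻⁶×177×400 + 18.7×10⁻⁶×177×425 = 3.337 mm.
The rigid supports impose zero overall length change; the single axial force P common to all segments must satisfy P Σ Lᵢ/(AᵢEᵢ) = δ_free.
Σ Lᵢ/(AᵢEᵢ) = 425/(1625×191×10³) + 400/(1500×119×10³) + 425/(1875×113×10³) = 5.616×10⁻⁶ mm/N.
Hence P = δ_free / Σ(L/AE) = 3.337/5.616×10⁻⁶ = 594.2 kN (compressive).
σ_{bronze} = P / A = 594200 / 1875 = 316.9 MPa.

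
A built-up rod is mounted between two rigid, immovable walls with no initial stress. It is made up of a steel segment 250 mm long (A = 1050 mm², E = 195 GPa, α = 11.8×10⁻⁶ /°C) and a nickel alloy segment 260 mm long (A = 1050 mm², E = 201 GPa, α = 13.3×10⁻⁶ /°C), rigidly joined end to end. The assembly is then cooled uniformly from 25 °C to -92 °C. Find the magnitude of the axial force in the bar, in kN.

P ≈ 306 kN (tensile)

Free thermal contraction of the whole bar: Σ αᵢΔT Lᵢ = 11.8×10⁻⁶×117×250 + 13.3×10⁻⁶×117×260 = 0.7497 mm.
The walls prevent any net length change, so an axial force P (same in every segment) develops. Compatibility: P · Σ Lᵢ/(AᵢEᵢ) = δ_free.
Σ Lᵢ/(AᵢEᵢ) = 250/(1050×195×10³) + 260/(1050×201×10³) = 2.453×10⁻⁶ mm/N.
So P = 0.7497 / 2.453×10⁻⁶ = 305.6 kN, tensile.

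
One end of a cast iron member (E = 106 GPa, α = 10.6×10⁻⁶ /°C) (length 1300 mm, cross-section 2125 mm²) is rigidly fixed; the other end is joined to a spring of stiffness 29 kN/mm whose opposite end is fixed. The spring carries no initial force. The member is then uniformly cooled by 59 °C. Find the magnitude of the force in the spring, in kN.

If the spring were absent the member would shorten by αΔT L = 10.6×10⁻⁶ × 59 × 1300 = 0.813 mm.
Let P be the tensile force in the spring. The member extends elastically by PL/(AE) and the spring stretches by P/k; together these equal δ_free.
So P = δ_free / [L/(AE) + 1/k] = 0.813 / [ 1300/(2125×106×10³) + 1/(29×10³) ].
P = 0.813 / 4.025×10⁻⁵ = 20200 N.

P ≈ 20.2 kN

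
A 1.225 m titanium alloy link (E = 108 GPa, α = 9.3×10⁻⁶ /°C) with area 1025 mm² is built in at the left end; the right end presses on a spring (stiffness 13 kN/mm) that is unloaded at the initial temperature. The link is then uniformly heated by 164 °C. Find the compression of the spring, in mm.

The unrestrained thermal change is αΔT L = 9.3×10⁻⁶ × 164 × 1225 = 1.868 mm.
Let P be the compressive force at the spring. The link shortens elastically by PL/(AE) and the spring compresses by P/k; together these equal δ_free.
So P = δ_free / [L/(AE) + 1/k] = 1.868 / [ 1225/(1025×108×10³) + 1/(13×10³) ].
P = 1.868 / 8.799×10⁻⁵ = 21230 N.
Spring compression = P/k = 21230/(13×10³) = 1.633 mm.

δ ≈ 1.63 mm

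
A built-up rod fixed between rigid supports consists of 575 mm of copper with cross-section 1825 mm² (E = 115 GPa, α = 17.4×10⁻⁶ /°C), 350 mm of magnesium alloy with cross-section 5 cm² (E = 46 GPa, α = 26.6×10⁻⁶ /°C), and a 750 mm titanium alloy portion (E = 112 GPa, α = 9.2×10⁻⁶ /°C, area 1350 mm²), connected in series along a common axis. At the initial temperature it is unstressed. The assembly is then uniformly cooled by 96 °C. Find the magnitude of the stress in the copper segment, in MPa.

σ ≈ 60.2 MPa (tensile)

Free thermal contraction of the whole bar: Σ αᵢΔT Lᵢ = 17.4×10⁻⁶×96×575 + 26.6×10⁻⁶×96×350 + 9.2×10⁻⁶×96×750 = 2.517 mm.
Since the ends are fixed, an axial force P builds up, equal in every segment, with P · Σ Lᵢ/(AᵢEᵢ) = δ_free.
Σ Lᵢ/(AᵢEᵢ) = 575/(1825×115×10³) + 350/(500×46×10³) + 750/(1350×112×10³) = 2.292×10⁻⁵ mm/N.
Hence P = δ_free / Σ(L/AE) = 2.517/2.292×10⁻⁵ = 109.8 kN (tensile).
σ_{copper} = P / A = 109800 / 1825 = 60.17 MPa.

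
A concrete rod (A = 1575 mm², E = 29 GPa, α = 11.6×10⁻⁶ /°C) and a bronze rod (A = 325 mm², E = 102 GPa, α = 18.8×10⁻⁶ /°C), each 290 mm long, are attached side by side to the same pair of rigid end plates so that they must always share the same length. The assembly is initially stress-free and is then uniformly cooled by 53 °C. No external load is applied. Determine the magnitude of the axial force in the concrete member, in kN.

P ≈ 7.33 kN (compressive in the concrete)

The bronze has the larger α, so on cooling it would change length more than the concrete if both were free. The rigid plates force a common final length, so the bronze is put into tension and the concrete into compression, with equal and opposite forces P (no external load).
Compatibility of the two members (thermal + elastic change equal): (α₁ − α₂)ΔT = P·[1/(A₁E₁) + 1/(A₂E₂)].
|α₁ − α₂|·ΔT = 7.2×10⁻⁶ × 53 = 0.0003816.
1/(A₁E₁) + 1/(A₂E₂) = 1/(1575×29×10³) + 1/(325×102×10³) = 5.206×10⁻⁸ N⁻¹.
So P = 0.0003816 / 5.206×10⁻⁸ = 7.33 kN.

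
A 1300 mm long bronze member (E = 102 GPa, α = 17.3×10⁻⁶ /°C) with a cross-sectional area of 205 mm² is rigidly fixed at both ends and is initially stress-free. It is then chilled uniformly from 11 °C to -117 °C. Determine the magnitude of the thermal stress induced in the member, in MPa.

σ ≈ 226 MPa (tensile)

With length fixed, the mechanical strain must cancel the thermal strain αΔT = 17.3×10⁻⁶ × 128 = 2214.4×10⁻⁶.
The stress required to suppress this strain is σ = Eε = 102×10³ × 2214.4×10⁻⁶ = 225.9 MPa, tensile since the member is trying to contract.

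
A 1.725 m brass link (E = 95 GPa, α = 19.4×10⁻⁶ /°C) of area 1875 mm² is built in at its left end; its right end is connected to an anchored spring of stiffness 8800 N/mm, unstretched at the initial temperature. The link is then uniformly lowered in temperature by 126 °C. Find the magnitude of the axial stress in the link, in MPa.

σ ≈ 18.2 MPa (tensile)

If the spring were absent the link would shorten by αΔT L = 19.4×10⁻⁶ × 126 × 1725 = 4.217 mm.
With a force P in the spring, the elastic change of the link is PL/(AE) and that of the spring is P/k; compatibility requires their sum to equal δ_free.
P [ L/(AE) + 1/k ] = δ_free → P [ 1725/(1875×95×10³) + 1/(8800) ] = 4.217.
P = 4.217 / 0.0001233 = 34190 N.
σ = P/A = 34190/1875 = 18.24 MPa.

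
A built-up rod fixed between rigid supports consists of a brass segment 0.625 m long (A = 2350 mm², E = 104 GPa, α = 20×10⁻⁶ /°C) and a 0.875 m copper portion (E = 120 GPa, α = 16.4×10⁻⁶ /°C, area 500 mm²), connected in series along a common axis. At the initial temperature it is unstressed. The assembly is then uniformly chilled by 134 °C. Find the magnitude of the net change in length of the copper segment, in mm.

|ΔL| ≈ 1.14 mm

Free thermal contraction of the whole bar: Σ αᵢΔT Lᵢ = 20×10⁻⁶×134×625 + 16.4×10⁻⁶×134×875 = 3.598 mm.
Since the ends are fixed, an axial force P builds up, equal in every segment, with P · Σ Lᵢ/(AᵢEᵢ) = δ_free.
Σ Lᵢ/(AᵢEᵢ) = 625/(2350×104×10³) + 875/(500×120×10³) = 1.714×10⁻⁵ mm/N.
So P = 3.598 / 1.714×10⁻⁵ = 209.9 kN, tensile.
For the copper segment, free thermal change = 16.4×10⁻⁶×134×875 = 1.923 mm and elastic change from P = 209900×875/(500×120×10³) = 3.061 mm; these oppose, so the net change is 1.14 mm (segment lengthens).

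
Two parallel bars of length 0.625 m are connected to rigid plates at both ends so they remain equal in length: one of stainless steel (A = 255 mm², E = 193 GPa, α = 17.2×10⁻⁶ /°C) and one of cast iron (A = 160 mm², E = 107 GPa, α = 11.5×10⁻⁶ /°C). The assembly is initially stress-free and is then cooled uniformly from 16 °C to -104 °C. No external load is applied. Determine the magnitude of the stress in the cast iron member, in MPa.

σ ≈ 54.3 MPa (compressive)

Both members must finish at the same length. With the larger α, the stainless steel tends to over-contract; the plates restrain it, putting the stainless steel in tension and the cast iron in compression. With no external load the two internal forces are equal and opposite, magnitude P.
Compatibility of the two members (thermal + elastic change equal): (α₁ − α₂)ΔT = P·[1/(A₁E₁) + 1/(A₂E₂)].
|α₁ − α₂|·ΔT = 5.7×10⁻⁶ × 120 = 0.000684.
1/(A₁E₁) + 1/(A₂E₂) = 1/(255×193×10³) + 1/(160×107×10³) = 7.873×10⁻⁸ N⁻¹.
So P = 0.000684 / 7.873×10⁻⁸ = 8.688 kN.
σ_{cast iron} = P/A₂ = 8688/160 = 54.3 MPa, compressive.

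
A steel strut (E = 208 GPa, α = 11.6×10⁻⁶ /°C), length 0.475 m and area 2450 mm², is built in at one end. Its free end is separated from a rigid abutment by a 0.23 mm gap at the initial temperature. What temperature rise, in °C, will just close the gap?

Contact occurs when the free expansion equals the gap: αΔT L = 0.23 mm.
So ΔT = g/(αL) = 0.23/(11.6×10⁻⁶ × 475) = 41.74 °C.

ΔT ≈ 41.7 °C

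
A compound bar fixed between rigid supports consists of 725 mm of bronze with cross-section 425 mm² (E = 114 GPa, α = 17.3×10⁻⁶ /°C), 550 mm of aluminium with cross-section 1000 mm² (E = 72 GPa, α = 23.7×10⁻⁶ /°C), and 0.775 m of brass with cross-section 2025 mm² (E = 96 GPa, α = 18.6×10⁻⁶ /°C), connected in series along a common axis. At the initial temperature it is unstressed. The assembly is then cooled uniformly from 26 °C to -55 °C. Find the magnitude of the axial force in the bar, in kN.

P ≈ 122 kN (tensile)

If the supports were absent, the total length change would be Σ αᵢΔT Lᵢ = 17.3×10⁻⁶×81×725 + 23.7×10⁻⁶×81×550 + 18.6×10⁻⁶×81×775 = 3.239 mm.
The walls prevent any net length change, so an axial force P (same in every segment) develops. Compatibility: P · Σ Lᵢ/(AᵢEᵢ) = δ_free.
The series flexibility is Σ Lᵢ/(AᵢEᵢ) = 725/(425×114×10³) + 550/(1000×72×10³) + 775/(2025×96×10³) = 2.659×10⁻⁵ mm/N.
Hence P = δ_free / Σ(L/AE) = 3.239/2.659×10⁻⁵ = 121.8 kN (tensile).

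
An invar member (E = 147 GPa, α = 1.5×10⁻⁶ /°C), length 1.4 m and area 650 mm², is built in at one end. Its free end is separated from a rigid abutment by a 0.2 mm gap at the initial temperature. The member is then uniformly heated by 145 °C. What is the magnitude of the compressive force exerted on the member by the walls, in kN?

Unrestrained expansion: δ_free = αΔT L = 1.5×10⁻⁶ × 145 × 1400 = 0.3045 mm.
The gap closes (δ_free > 0.2 mm) and the wall then resists a further 0.3045 − 0.2 = 0.1045 mm of expansion.
That suppressed elongation corresponds to σ = E·Δ/L = 147×10³ × 0.1045/1400 = 10.97 MPa.
P = σA = 10.97 × 650 = 7.132 kN.

P ≈ 7.13 kN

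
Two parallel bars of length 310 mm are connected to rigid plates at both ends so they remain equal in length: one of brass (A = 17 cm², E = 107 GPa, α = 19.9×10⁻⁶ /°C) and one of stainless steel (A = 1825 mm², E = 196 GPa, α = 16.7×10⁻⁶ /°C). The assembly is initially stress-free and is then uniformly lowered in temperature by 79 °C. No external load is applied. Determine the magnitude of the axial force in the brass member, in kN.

P ≈ 30.5 kN (tensile in the brass)

Equilibrium of a rigid end plate with no external load gives equal and opposite internal forces ±P in the two members. Since α_{brass} > α_{stainless steel}, cooling drives the brass into tension and the stainless steel into compression.
Setting the final lengths equal and cancelling L: (α₁ − α₂)ΔT = P/(A₁E₁) + P/(A₂E₂).
|α₁ − α₂|·ΔT = 3.2×10⁻⁶ × 79 = 0.0002528.
1/(A₁E₁) + 1/(A₂E₂) = 1/(1700×107×10³) + 1/(1825×196×10³) = 8.293×10⁻⁹ N⁻¹.
So P = 0.0002528 / 8.293×10⁻⁹ = 30.48 kN.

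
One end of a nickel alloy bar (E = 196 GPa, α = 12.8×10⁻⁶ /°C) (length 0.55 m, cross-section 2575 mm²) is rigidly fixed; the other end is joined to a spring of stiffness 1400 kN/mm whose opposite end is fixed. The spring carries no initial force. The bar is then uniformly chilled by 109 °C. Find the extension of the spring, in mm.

δ ≈ 0.304 mm

If the spring were absent the bar would shorten by αΔT L = 12.8×10⁻⁶ × 109 × 550 = 0.7674 mm.
With a force P in the spring, the elastic change of the bar is PL/(AE) and that of the spring is P/k; compatibility requires their sum to equal δ_free.
So P = δ_free / [L/(AE) + 1/k] = 0.7674 / [ 550/(2575×196×10³) + 1/(1400×10³) ].
P = 0.7674 / 1.804×10⁻⁶ = 425400 N.
Spring extension = P/k = 425400/(1400×10³) = 0.3038 mm.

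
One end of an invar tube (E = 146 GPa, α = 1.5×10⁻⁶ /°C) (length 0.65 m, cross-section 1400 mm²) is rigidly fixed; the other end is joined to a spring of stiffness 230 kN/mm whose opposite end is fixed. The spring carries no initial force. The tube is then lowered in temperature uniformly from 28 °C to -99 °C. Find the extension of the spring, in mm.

The unrestrained thermal change is αΔT L = 1.5×10⁻⁶ × 127 × 650 = 0.1238 mm.
With a force P in the spring, the elastic change of the tube is PL/(AE) and that of the spring is P/k; compatibility requires their sum to equal δ_free.
So P = δ_free / [L/(AE) + 1/k] = 0.1238 / [ 650/(1400×146×10³) + 1/(230×10³) ].
P = 0.1238 / 7.528×10⁻⁶ = 16450 N.
Spring extension = P/k = 16450/(230×10³) = 0.07152 mm.

δ ≈ 0.0715 mm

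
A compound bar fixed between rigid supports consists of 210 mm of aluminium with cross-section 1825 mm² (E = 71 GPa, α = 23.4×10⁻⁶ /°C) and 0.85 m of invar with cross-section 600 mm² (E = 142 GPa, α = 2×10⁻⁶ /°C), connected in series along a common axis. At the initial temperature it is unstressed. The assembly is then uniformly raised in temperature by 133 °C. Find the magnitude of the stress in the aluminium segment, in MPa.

With the walls removed the bar would change length by δ_free = Σ αᵢΔT Lᵢ = 23.4×10⁻⁶×133×210 + 2×10⁻⁶×133×850 = 0.8797 mm.
Since the ends are fixed, an axial force P builds up, equal in every segment, with P · Σ Lᵢ/(AᵢEᵢ) = δ_free.
The series flexibility is Σ Lᵢ/(AᵢEᵢ) = 210/(1825×71×10³) + 850/(600×142×10³) = 1.16×10⁻⁵ mm/N.
So P = 0.8797 / 1.16×10⁻⁵ = 75.85 kN, compressive.
σ_{aluminium} = P / A = 75850 / 1825 = 41.56 MPa.

σ ≈ 41.6 MPa (compressive)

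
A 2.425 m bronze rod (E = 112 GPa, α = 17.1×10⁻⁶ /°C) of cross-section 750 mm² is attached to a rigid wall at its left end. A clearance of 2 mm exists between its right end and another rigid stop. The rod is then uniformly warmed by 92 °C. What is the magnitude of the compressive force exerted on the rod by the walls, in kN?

P ≈ 62.9 kN

Free thermal elongation = αΔT L = 17.1×10⁻⁶ × 92 × 2425 = 3.815 mm.
The gap closes (δ_free > 2 mm) and the wall then resists a further 3.815 − 2 = 1.815 mm of expansion.
Compatibility: PL/(AE) = 1.815 mm, so σ = P/A = E × (1.815/2425) = 83.83 MPa.
Force on the wall = σA = 83.83 × 750 mm² = 62.87 kN.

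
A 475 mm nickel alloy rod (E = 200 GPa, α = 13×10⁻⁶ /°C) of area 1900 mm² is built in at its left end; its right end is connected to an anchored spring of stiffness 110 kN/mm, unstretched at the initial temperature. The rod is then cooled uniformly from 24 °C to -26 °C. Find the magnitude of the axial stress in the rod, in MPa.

The unrestrained thermal change is αΔT L = 13×10⁻⁶ × 50 × 475 = 0.3087 mm.
With a force P in the spring, the elastic change of the rod is PL/(AE) and that of the spring is P/k; compatibility requires their sum to equal δ_free.
So P = δ_free / [L/(AE) + 1/k] = 0.3087 / [ 475/(1900×200×10³) + 1/(110×10³) ].
P = 0.3087 / 1.034×10⁻⁵ = 29860 N.
σ = P/A = 29860/1900 = 15.71 MPa.

σ ≈ 15.7 MPa (tensile)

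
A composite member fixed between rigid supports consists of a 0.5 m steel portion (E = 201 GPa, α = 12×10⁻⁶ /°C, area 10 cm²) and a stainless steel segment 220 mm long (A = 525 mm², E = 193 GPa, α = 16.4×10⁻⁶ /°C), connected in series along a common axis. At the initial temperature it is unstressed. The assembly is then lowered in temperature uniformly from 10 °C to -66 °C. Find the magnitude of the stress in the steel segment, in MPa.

With the walls removed the bar would change length by δ_free = Σ αᵢΔT Lᵢ = 12×10⁻⁶×76×500 + 16.4×10⁻⁶×76×220 = 0.7302 mm.
The rigid supports impose zero overall length change; the single axial force P common to all segments must satisfy P Σ Lᵢ/(AᵢEᵢ) = δ_free.
The series flexibility is Σ Lᵢ/(AᵢEᵢ) = 500/(1000×201×10³) + 220/(525×193×10³) = 4.659×10⁻⁶ mm/N.
So P = 0.7302 / 4.659×10⁻⁶ = 156.7 kN, tensile.
σ_{steel} = P / A = 156700 / 1000 = 156.7 MPa.

σ ≈ 157 MPa (tensile)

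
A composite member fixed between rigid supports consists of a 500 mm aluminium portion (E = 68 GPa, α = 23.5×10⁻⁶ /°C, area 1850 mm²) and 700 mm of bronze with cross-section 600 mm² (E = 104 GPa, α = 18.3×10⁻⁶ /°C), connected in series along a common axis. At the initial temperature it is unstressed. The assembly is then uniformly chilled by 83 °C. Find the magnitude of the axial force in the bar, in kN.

P ≈ 134 kN (tensile)

If the supports were absent, the total length change would be Σ αᵢΔT Lᵢ = 23.5×10⁻⁶×83×500 + 18.3×10⁻⁶×83×700 = 2.038 mm.
Since the ends are fixed, an axial force P builds up, equal in every segment, with P · Σ Lᵢ/(AᵢEᵢ) = δ_free.
The series flexibility is Σ Lᵢ/(AᵢEᵢ) = 500/(1850×68×10³) + 700/(600×104×10³) = 1.519×10⁻⁵ mm/N.
So P = 2.038 / 1.519×10⁻⁵ = 134.2 kN, tensile.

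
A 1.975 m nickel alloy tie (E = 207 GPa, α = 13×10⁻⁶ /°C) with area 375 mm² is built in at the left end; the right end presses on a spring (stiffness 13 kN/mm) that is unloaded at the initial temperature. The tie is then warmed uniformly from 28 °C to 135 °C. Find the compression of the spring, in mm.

The unrestrained thermal change is αΔT L = 13×10⁻⁶ × 107 × 1975 = 2.747 mm.
Let P be the compressive force at the spring. The tie shortens elastically by PL/(AE) and the spring compresses by P/k; together these equal δ_free.
P [ L/(AE) + 1/k ] = δ_free → P [ 1975/(375×207×10³) + 1/(13×10³) ] = 2.747.
P = 2.747 / 0.0001024 = 26840 N.
Spring compression = P/k = 26840/(13×10³) = 2.064 mm.

δ ≈ 2.06 mm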